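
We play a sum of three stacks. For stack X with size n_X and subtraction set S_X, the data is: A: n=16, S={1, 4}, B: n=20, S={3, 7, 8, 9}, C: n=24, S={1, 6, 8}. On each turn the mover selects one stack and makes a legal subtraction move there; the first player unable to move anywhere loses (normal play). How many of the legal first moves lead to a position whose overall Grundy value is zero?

7

Stack A, S = {1, 4}:
n :  0  1  2  3  4  5  6  7  8  9 10 11 12 13 14 15 16
G :  0  1  0  1  2  0  1  0  1  2  0  1  0  1  2  0  1
G_A(16) = 1.
Stack B, S = {3, 7, 8, 9}:
G(0) = 0
G(1) = mex{} = 0
G(2) = mex{} = 0
G(3) = mex{0} = 1
G(4) = mex{0} = 1
G(5) = mex{0} = 1
G(6) = mex{1} = 0
G(7) = mex{1,0} = 2
G(8) = mex{1,0,0} = 2
G(9) = mex{0,0,0,0} = 1
G(10) = mex{2,1,0,0} = 3
G(11) = mex{2,1,1,0} = 3
G(12) = mex{1,1,1,1} = 0
G(13) = mex{3,0,1,1} = 2
G(14) = mex{3,2,0,1} = 4
G(15) = mex{0,2,2,0} = 1
G(16) = mex{2,1,2,2} = 0
G(17) = mex{4,3,1,2} = 0
G(18) = mex{1,3,3,1} = 0
G(19) = mex{0,0,3,3} = 1
G(20) = mex{0,2,0,3} = 1
G_B(20) = 1.
Stack C, S = {1, 6, 8}:
G(0) = 0
G(1) = mex{0} = 1
G(2) = mex{1} = 0
G(3) = mex{0} = 1
G(4) = mex{1} = 0
G(5) = mex{0} = 1
G(6) = mex{1,0} = 2
G(7) = mex{2,1} = 0
G(8) = mex{0,0,0} = 1
G(9) = mex{1,1,1} = 0
G(10) = mex{0,0,0} = 1
G(11) = mex{1,1,1} = 0
G(12) = mex{0,2,0} = 1
G(13) = mex{1,0,1} = 2
G(14) = mex{2,1,2} = 0
G(15) = mex{0,0,0} = 1
G(16) = mex{1,1,1} = 0
G(17) = mex{0,0,0} = 1
G(18) = mex{1,1,1} = 0
G(19) = mex{0,2,0} = 1
G(20) = mex{1,0,1} = 2
G(21) = mex{2,1,2} = 0
G(22) = mex{0,0,0} = 1
G(23) = mex{1,1,1} = 0
G(24) = mex{0,0,0} = 1
G_C(24) = 1.
Combined Grundy value = 1 ⊕ 1 ⊕ 1 = 1.
A winning move leaves total XOR = 0, i.e. changes one component's Grundy value g to g ⊕ X where X is the current total.
Stack A: need g' = 1⊕1 = 0. Options: 16−1→G=0, 16−4→G=0. Hits: 2.
Stack B: need g' = 1⊕1 = 0. Options: 20−3→G=0, 20−7→G=2, 20−8→G=0, 20−9→G=3. Hits: 2.
Stack C: need g' = 1⊕1 = 0. Options: 24−1→G=0, 24−6→G=0, 24−8→G=0. Hits: 3.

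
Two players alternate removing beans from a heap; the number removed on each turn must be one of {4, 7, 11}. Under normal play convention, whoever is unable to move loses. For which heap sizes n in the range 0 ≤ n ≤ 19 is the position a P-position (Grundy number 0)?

0, 1, 2, 3, 15, 16, 17, 18

n :  0  1  2  3  4  5  6  7  8  9 10 11 12 13 14 15 16 17 18 19
G :  0  0  0  0  1  1  1  1  2  2  2  2  3  3  3  0  0  0  0  1
P-positions are exactly the n with G(n) = 0.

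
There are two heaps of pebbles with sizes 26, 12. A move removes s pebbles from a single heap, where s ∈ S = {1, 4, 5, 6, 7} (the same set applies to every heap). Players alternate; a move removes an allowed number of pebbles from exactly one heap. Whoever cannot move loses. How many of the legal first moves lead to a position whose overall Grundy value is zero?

All heaps use S = {1, 4, 5, 6, 7}:
G(0) = 0
G(1) = mex{0} = 1
G(2) = mex{1} = 0
G(3) = mex{0} = 1
G(4) = mex{1,0} = 2
G(5) = mex{2,1,0} = 3
G(6) = mex{3,0,1,0} = 2
G(7) = mex{2,1,0,1,0} = 3
G(8) = mex{3,2,1,0,1} = 4
G(9) = mex{4,3,2,1,0} = 5
G(10) = mex{5,2,3,2,1} = 0
G(11) = mex{0,3,2,3,2} = 1
G(12) = mex{1,4,3,2,3} = 0
G(13) = mex{0,5,4,3,2} = 1
G(14) = mex{1,0,5,4,3} = 2
G(15) = mex{2,1,0,5,4} = 3
G(16) = mex{3,0,1,0,5} = 2
G(17) = mex{2,1,0,1,0} = 3
G(18) = mex{3,2,1,0,1} = 4
G(19) = mex{4,3,2,1,0} = 5
G(20) = mex{5,2,3,2,1} = 0
G(21) = mex{0,3,2,3,2} = 1
G(22) = mex{1,4,3,2,3} = 0
G(23) = mex{0,5,4,3,2} = 1
G(24) = mex{1,0,5,4,3} = 2
G(25) = mex{2,1,0,5,4} = 3
G(26) = mex{3,0,1,0,5} = 2
Heap A: G(26) = 2.
Heap B: G(12) = 0.
Combined Grundy value = 2 ⊕ 0 = 2.
A winning move leaves total XOR = 0, i.e. changes one component's Grundy value g to g ⊕ X where X is the current total.
Heap A: need g' = 2⊕2 = 0. Options: 26−1→G=3, 26−4→G=0, 26−5→G=1, 26−6→G=0, 26−7→G=5. Hits: 2.
Heap B: need g' = 0⊕2 = 2. Options: 12−1→G=1, 12−4→G=4, 12−5→G=3, 12−6→G=2, 12−7→G=3. Hits: 1.

3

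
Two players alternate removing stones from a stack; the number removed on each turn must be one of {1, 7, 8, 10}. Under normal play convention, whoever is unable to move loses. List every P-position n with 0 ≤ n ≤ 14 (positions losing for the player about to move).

G(0) = 0
G(1) = mex{0} = 1
G(2) = mex{1} = 0
G(3) = mex{0} = 1
G(4) = mex{1} = 0
G(5) = mex{0} = 1
G(6) = mex{1} = 0
G(7) = mex{0,0} = 1
G(8) = mex{1,1,0} = 2
G(9) = mex{2,0,1} = 3
G(10) = mex{3,1,0,0} = 2
G(11) = mex{2,0,1,1} = 3
G(12) = mex{3,1,0,0} = 2
G(13) = mex{2,0,1,1} = 3
G(14) = mex{3,1,0,0} = 2
P-positions are exactly the n with G(n) = 0.

0, 2, 4, 6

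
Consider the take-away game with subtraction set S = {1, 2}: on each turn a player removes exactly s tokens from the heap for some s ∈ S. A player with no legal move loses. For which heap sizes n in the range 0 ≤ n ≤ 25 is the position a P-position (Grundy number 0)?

0, 3, 6, 9, 12, 15, 18, 21, 24

G(0) = 0
G(1) = mex{0} = 1
G(2) = mex{1,0} = 2
G(3) = mex{2,1} = 0
G(4) = mex{0,2} = 1
G(5) = mex{1,0} = 2
G(6) = mex{2,1} = 0
G(7) = mex{0,2} = 1
G(8) = mex{1,0} = 2
G(9) = mex{2,1} = 0
G(10) = mex{0,2} = 1
G(11) = mex{1,0} = 2
G(12) = mex{2,1} = 0
G(13) = mex{0,2} = 1
G(14) = mex{1,0} = 2
G(15) = mex{2,1} = 0
G(16) = mex{0,2} = 1
G(17) = mex{1,0} = 2
G(18) = mex{2,1} = 0
G(19) = mex{0,2} = 1
G(20) = mex{1,0} = 2
G(21) = mex{2,1} = 0
G(22) = mex{0,2} = 1
G(23) = mex{1,0} = 2
G(24) = mex{2,1} = 0
G(25) = mex{0,2} = 1
P-positions are exactly the n with G(n) = 0.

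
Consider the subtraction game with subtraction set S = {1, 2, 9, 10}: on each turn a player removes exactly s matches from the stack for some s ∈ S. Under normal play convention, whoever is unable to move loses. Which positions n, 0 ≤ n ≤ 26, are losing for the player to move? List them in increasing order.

G(0) = 0
G(1) = mex{0} = 1
G(2) = mex{1,0} = 2
G(3) = mex{2,1} = 0
G(4) = mex{0,2} = 1
G(5) = mex{1,0} = 2
G(6) = mex{2,1} = 0
G(7) = mex{0,2} = 1
G(8) = mex{1,0} = 2
G(9) = mex{2,1,0} = 3
G(10) = mex{3,2,1,0} = 4
G(11) = mex{4,3,2,1} = 0
G(12) = mex{0,4,0,2} = 1
G(13) = mex{1,0,1,0} = 2
G(14) = mex{2,1,2,1} = 0
G(15) = mex{0,2,0,2} = 1
G(16) = mex{1,0,1,0} = 2
G(17) = mex{2,1,2,1} = 0
G(18) = mex{0,2,3,2} = 1
G(19) = mex{1,0,4,3} = 2
G(20) = mex{2,1,0,4} = 3
G(21) = mex{3,2,1,0} = 4
G(22) = mex{4,3,2,1} = 0
G(23) = mex{0,4,0,2} = 1
G(24) = mex{1,0,1,0} = 2
G(25) = mex{2,1,2,1} = 0
G(26) = mex{0,2,0,2} = 1
P-positions are exactly the n with G(n) = 0.

0, 3, 6, 11, 14, 17, 22, 25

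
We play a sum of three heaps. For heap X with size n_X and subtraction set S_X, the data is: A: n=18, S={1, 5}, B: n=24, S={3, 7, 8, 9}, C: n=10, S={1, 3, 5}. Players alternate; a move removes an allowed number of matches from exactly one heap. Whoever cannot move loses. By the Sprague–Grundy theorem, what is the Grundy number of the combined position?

Heap A, S = {1, 5}:
G(0) = 0
G(1) = mex{0} = 1
G(2) = mex{1} = 0
G(3) = mex{0} = 1
G(4) = mex{1} = 0
G(5) = mex{0,0} = 1
G(6) = mex{1,1} = 0
G(7) = mex{0,0} = 1
G(8) = mex{1,1} = 0
G(9) = mex{0,0} = 1
G(10) = mex{1,1} = 0
G(11) = mex{0,0} = 1
G(12) = mex{1,1} = 0
G(13) = mex{0,0} = 1
G(14) = mex{1,1} = 0
G(15) = mex{0,0} = 1
G(16) = mex{1,1} = 0
G(17) = mex{0,0} = 1
G(18) = mex{1,1} = 0
G_A(18) = 0.
Heap B, S = {3, 7, 8, 9}:
n :  0  1  2  3  4  5  6  7  8  9 10 11 12 13 14 15 16 17 18 19 20 21 22 23 24
G :  0  0  0  1  1  1  0  2  2  1  3  3  0  2  4  1  0  0  0  1  1  1  0  2  2
G_B(24) = 2.
Heap C, S = {1, 3, 5}:
G(0) = 0
G(1) = mex{0} = 1
G(2) = mex{1} = 0
G(3) = mex{0,0} = 1
G(4) = mex{1,1} = 0
G(5) = mex{0,0,0} = 1
G(6) = mex{1,1,1} = 0
G(7) = mex{0,0,0} = 1
G(8) = mex{1,1,1} = 0
G(9) = mex{0,0,0} = 1
G(10) = mex{1,1,1} = 0
G_C(10) = 0.
Combined Grundy value = 0 ⊕ 2 ⊕ 0 = 2.

2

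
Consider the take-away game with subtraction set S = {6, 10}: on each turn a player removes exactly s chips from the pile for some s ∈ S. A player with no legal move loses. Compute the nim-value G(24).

1

G(0) = 0
G(1) = mex{} = 0
G(2) = mex{} = 0
G(3) = mex{} = 0
G(4) = mex{} = 0
G(5) = mex{} = 0
G(6) = mex{0} = 1
G(7) = mex{0} = 1
G(8) = mex{0} = 1
G(9) = mex{0} = 1
G(10) = mex{0,0} = 1
G(11) = mex{0,0} = 1
G(12) = mex{1,0} = 2
G(13) = mex{1,0} = 2
G(14) = mex{1,0} = 2
G(15) = mex{1,0} = 2
G(16) = mex{1,1} = 0
G(17) = mex{1,1} = 0
G(18) = mex{2,1} = 0
G(19) = mex{2,1} = 0
G(20) = mex{2,1} = 0
G(21) = mex{2,1} = 0
G(22) = mex{0,2} = 1
G(23) = mex{0,2} = 1
G(24) = mex{0,2} = 1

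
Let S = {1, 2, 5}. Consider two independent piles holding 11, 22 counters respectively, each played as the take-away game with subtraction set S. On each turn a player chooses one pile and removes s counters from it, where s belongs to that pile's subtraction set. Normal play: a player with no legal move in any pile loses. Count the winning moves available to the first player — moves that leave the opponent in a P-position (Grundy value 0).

All piles use S = {1, 2, 5}:
G(0) = 0
G(1) = mex{0} = 1
G(2) = mex{1,0} = 2
G(3) = mex{2,1} = 0
G(4) = mex{0,2} = 1
G(5) = mex{1,0,0} = 2
G(6) = mex{2,1,1} = 0
G(7) = mex{0,2,2} = 1
G(8) = mex{1,0,0} = 2
G(9) = mex{2,1,1} = 0
G(10) = mex{0,2,2} = 1
G(11) = mex{1,0,0} = 2
G(12) = mex{2,1,1} = 0
G(13) = mex{0,2,2} = 1
G(14) = mex{1,0,0} = 2
G(15) = mex{2,1,1} = 0
G(16) = mex{0,2,2} = 1
G(17) = mex{1,0,0} = 2
G(18) = mex{2,1,1} = 0
G(19) = mex{0,2,2} = 1
G(20) = mex{1,0,0} = 2
G(21) = mex{2,1,1} = 0
G(22) = mex{0,2,2} = 1
Pile A: G(11) = 2.
Pile B: G(22) = 1.
Combined Grundy value = 2 ⊕ 1 = 3.
A winning move leaves total XOR = 0, i.e. changes one component's Grundy value g to g ⊕ X where X is the current total.
Pile A: need g' = 2⊕3 = 1. Options: 11−1→G=1, 11−2→G=0, 11−5→G=0. Hits: 1.
Pile B: need g' = 1⊕3 = 2. Options: 22−1→G=0, 22−2→G=2, 22−5→G=2. Hits: 2.

3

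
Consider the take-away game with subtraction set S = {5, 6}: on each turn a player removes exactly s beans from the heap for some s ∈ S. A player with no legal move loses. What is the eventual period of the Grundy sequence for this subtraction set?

n :  0  1  2  3  4  5  6  7  8  9 10 11 12 13 14 15 16 17 18 19 20 21 22 23
G :  0  0  0  0  0  1  1  1  1  1  2  0  0  0  0  0  1  1  1  1  1  2  0  0
G(n+11) = G(n) holds for n = 0,…,5 (a full window of length max(S) = 6), so the sequence is purely periodic with period 11.

11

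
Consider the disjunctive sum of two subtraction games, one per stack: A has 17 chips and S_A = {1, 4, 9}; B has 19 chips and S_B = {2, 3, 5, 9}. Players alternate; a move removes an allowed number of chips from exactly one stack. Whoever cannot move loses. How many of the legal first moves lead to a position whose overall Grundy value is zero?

1

Stack A, S = {1, 4, 9}:
n :  0  1  2  3  4  5  6  7  8  9 10 11 12 13 14 15 16 17
G :  0  1  0  1  2  0  1  0  1  2  0  1  0  1  2  0  1  0
G_A(17) = 0.
Stack B, S = {2, 3, 5, 9}:
G(0) = 0
G(1) = mex{} = 0
G(2) = mex{0} = 1
G(3) = mex{0,0} = 1
G(4) = mex{1,0} = 2
G(5) = mex{1,1,0} = 2
G(6) = mex{2,1,0} = 3
G(7) = mex{2,2,1} = 0
G(8) = mex{3,2,1} = 0
G(9) = mex{0,3,2,0} = 1
G(10) = mex{0,0,2,0} = 1
G(11) = mex{1,0,3,1} = 2
G(12) = mex{1,1,0,1} = 2
G(13) = mex{2,1,0,2} = 3
G(14) = mex{2,2,1,2} = 0
G(15) = mex{3,2,1,3} = 0
G(16) = mex{0,3,2,0} = 1
G(17) = mex{0,0,2,0} = 1
G(18) = mex{1,0,3,1} = 2
G(19) = mex{1,1,0,1} = 2
G_B(19) = 2.
Combined Grundy value = 0 ⊕ 2 = 2.
A winning move leaves total XOR = 0, i.e. changes one component's Grundy value g to g ⊕ X where X is the current total.
Stack A: need g' = 0⊕2 = 2. Options: 17−1→G=1, 17−4→G=1, 17−9→G=1. Hits: 0.
Stack B: need g' = 2⊕2 = 0. Options: 19−2→G=1, 19−3→G=1, 19−5→G=0, 19−9→G=1. Hits: 1.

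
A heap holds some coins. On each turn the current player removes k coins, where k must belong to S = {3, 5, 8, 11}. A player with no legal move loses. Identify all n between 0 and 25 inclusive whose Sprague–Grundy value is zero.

G(0) = 0
G(1) = mex{} = 0
G(2) = mex{} = 0
G(3) = mex{0} = 1
G(4) = mex{0} = 1
G(5) = mex{0,0} = 1
G(6) = mex{1,0} = 2
G(7) = mex{1,0} = 2
G(8) = mex{1,1,0} = 2
G(9) = mex{2,1,0} = 3
G(10) = mex{2,1,0} = 3
G(11) = mex{2,2,1,0} = 3
G(12) = mex{3,2,1,0} = 4
G(13) = mex{3,2,1,0} = 4
G(14) = mex{3,3,2,1} = 0
G(15) = mex{4,3,2,1} = 0
G(16) = mex{4,3,2,1} = 0
G(17) = mex{0,4,3,2} = 1
G(18) = mex{0,4,3,2} = 1
G(19) = mex{0,0,3,2} = 1
G(20) = mex{1,0,4,3} = 2
G(21) = mex{1,0,4,3} = 2
G(22) = mex{1,1,0,3} = 2
G(23) = mex{2,1,0,4} = 3
G(24) = mex{2,1,0,4} = 3
G(25) = mex{2,2,1,0} = 3
P-positions are exactly the n with G(n) = 0.

0, 1, 2, 14, 15, 16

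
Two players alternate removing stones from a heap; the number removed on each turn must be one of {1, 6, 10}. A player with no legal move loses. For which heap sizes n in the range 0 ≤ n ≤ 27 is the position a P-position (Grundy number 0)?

0, 2, 4, 7, 9, 11, 16, 18, 20, 23, 25, 27

G(0) = 0
G(1) = mex{0} = 1
G(2) = mex{1} = 0
G(3) = mex{0} = 1
G(4) = mex{1} = 0
G(5) = mex{0} = 1
G(6) = mex{1,0} = 2
G(7) = mex{2,1} = 0
G(8) = mex{0,0} = 1
G(9) = mex{1,1} = 0
G(10) = mex{0,0,0} = 1
G(11) = mex{1,1,1} = 0
G(12) = mex{0,2,0} = 1
G(13) = mex{1,0,1} = 2
G(14) = mex{2,1,0} = 3
G(15) = mex{3,0,1} = 2
G(16) = mex{2,1,2} = 0
G(17) = mex{0,0,0} = 1
G(18) = mex{1,1,1} = 0
G(19) = mex{0,2,0} = 1
G(20) = mex{1,3,1} = 0
G(21) = mex{0,2,0} = 1
G(22) = mex{1,0,1} = 2
G(23) = mex{2,1,2} = 0
G(24) = mex{0,0,3} = 1
G(25) = mex{1,1,2} = 0
G(26) = mex{0,0,0} = 1
G(27) = mex{1,1,1} = 0
P-positions are exactly the n with G(n) = 0.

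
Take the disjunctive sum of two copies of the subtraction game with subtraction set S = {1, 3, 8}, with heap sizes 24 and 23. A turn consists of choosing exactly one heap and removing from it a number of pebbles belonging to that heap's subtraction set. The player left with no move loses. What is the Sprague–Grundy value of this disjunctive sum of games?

1

All heaps use S = {1, 3, 8}:
n :  0  1  2  3  4  5  6  7  8  9 10 11 12 13 14 15 16 17 18 19 20 21 22 23 24
G :  0  1  0  1  0  1  0  1  2  3  2  0  1  0  1  0  1  0  1  2  3  2  0  1  0
Heap A: G(24) = 0.
Heap B: G(23) = 1.
Combined Grundy value = 0 ⊕ 1 = 1.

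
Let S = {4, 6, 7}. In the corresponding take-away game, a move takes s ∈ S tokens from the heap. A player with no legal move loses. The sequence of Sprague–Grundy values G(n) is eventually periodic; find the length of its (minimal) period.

n :  0  1  2  3  4  5  6  7  8  9 10 11 12 13 14 15 16 17 18 19 20 21 22 23
G :  0  0  0  0  1  1  1  1  2  2  2  0  0  0  0  1  1  1  1  2  2  2  0  0
G(n+11) = G(n) holds for n = 0,…,6 (a full window of length max(S) = 7), so the sequence is purely periodic with period 11.

11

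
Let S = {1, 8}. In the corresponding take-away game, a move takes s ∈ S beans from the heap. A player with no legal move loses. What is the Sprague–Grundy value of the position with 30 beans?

1

G(0) = 0
G(1) = mex{0} = 1
G(2) = mex{1} = 0
G(3) = mex{0} = 1
G(4) = mex{1} = 0
G(5) = mex{0} = 1
G(6) = mex{1} = 0
G(7) = mex{0} = 1
G(8) = mex{1,0} = 2
G(9) = mex{2,1} = 0
G(10) = mex{0,0} = 1
G(11) = mex{1,1} = 0
G(12) = mex{0,0} = 1
G(13) = mex{1,1} = 0
G(14) = mex{0,0} = 1
G(15) = mex{1,1} = 0
G(16) = mex{0,2} = 1
G(17) = mex{1,0} = 2
G(18) = mex{2,1} = 0
G(19) = mex{0,0} = 1
G(20) = mex{1,1} = 0
G(21) = mex{0,0} = 1
G(22) = mex{1,1} = 0
G(23) = mex{0,0} = 1
G(24) = mex{1,1} = 0
G(25) = mex{0,2} = 1
G(26) = mex{1,0} = 2
G(27) = mex{2,1} = 0
G(28) = mex{0,0} = 1
G(29) = mex{1,1} = 0
G(30) = mex{0,0} = 1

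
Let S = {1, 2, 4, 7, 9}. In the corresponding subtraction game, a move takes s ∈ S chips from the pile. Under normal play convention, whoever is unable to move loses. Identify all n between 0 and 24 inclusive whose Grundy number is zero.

n :  0  1  2  3  4  5  6  7  8  9 10 11 12 13 14 15 16 17 18 19 20 21 22 23 24
G :  0  1  2  0  1  2  0  1  2  3  4  0  1  2  0  1  2  0  1  2  3  4  0  1  2
P-positions are exactly the n with G(n) = 0.

0, 3, 6, 11, 14, 17, 22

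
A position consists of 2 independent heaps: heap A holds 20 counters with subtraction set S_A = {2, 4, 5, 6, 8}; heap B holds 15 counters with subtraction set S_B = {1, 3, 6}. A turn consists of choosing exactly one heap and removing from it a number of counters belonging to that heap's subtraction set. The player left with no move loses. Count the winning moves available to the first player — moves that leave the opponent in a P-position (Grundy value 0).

Heap A, S = {2, 4, 5, 6, 8}:
G(0) = 0
G(1) = mex{} = 0
G(2) = mex{0} = 1
G(3) = mex{0} = 1
G(4) = mex{1,0} = 2
G(5) = mex{1,0,0} = 2
G(6) = mex{2,1,0,0} = 3
G(7) = mex{2,1,1,0} = 3
G(8) = mex{3,2,1,1,0} = 4
G(9) = mex{3,2,2,1,0} = 4
G(10) = mex{4,3,2,2,1} = 0
G(11) = mex{4,3,3,2,1} = 0
G(12) = mex{0,4,3,3,2} = 1
G(13) = mex{0,4,4,3,2} = 1
G(14) = mex{1,0,4,4,3} = 2
G(15) = mex{1,0,0,4,3} = 2
G(16) = mex{2,1,0,0,4} = 3
G(17) = mex{2,1,1,0,4} = 3
G(18) = mex{3,2,1,1,0} = 4
G(19) = mex{3,2,2,1,0} = 4
G(20) = mex{4,3,2,2,1} = 0
G_A(20) = 0.
Heap B, S = {1, 3, 6}:
G(0) = 0
G(1) = mex{0} = 1
G(2) = mex{1} = 0
G(3) = mex{0,0} = 1
G(4) = mex{1,1} = 0
G(5) = mex{0,0} = 1
G(6) = mex{1,1,0} = 2
G(7) = mex{2,0,1} = 3
G(8) = mex{3,1,0} = 2
G(9) = mex{2,2,1} = 0
G(10) = mex{0,3,0} = 1
G(11) = mex{1,2,1} = 0
G(12) = mex{0,0,2} = 1
G(13) = mex{1,1,3} = 0
G(14) = mex{0,0,2} = 1
G(15) = mex{1,1,0} = 2
G_B(15) = 2.
Combined Grundy value = 0 ⊕ 2 = 2.
A winning move leaves total XOR = 0, i.e. changes one component's Grundy value g to g ⊕ X where X is the current total.
Heap A: need g' = 0⊕2 = 2. Options: 20−2→G=4, 20−4→G=3, 20−5→G=2, 20−6→G=2, 20−8→G=1. Hits: 2.
Heap B: need g' = 2⊕2 = 0. Options: 15−1→G=1, 15−3→G=1, 15−6→G=0. Hits: 1.

3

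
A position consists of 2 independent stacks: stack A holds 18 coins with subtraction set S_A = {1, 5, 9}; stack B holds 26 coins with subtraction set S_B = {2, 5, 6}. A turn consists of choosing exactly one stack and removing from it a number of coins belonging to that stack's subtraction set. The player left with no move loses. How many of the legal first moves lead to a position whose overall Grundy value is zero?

0

Stack A, S = {1, 5, 9}:
n :  0  1  2  3  4  5  6  7  8  9 10 11 12 13 14 15 16 17 18
G :  0  1  0  1  0  1  0  1  0  1  0  1  0  1  0  1  0  1  0
G_A(18) = 0.
Stack B, S = {2, 5, 6}:
G(0) = 0
G(1) = mex{} = 0
G(2) = mex{0} = 1
G(3) = mex{0} = 1
G(4) = mex{1} = 0
G(5) = mex{1,0} = 2
G(6) = mex{0,0,0} = 1
G(7) = mex{2,1,0} = 3
G(8) = mex{1,1,1} = 0
G(9) = mex{3,0,1} = 2
G(10) = mex{0,2,0} = 1
G(11) = mex{2,1,2} = 0
G(12) = mex{1,3,1} = 0
G(13) = mex{0,0,3} = 1
G(14) = mex{0,2,0} = 1
G(15) = mex{1,1,2} = 0
G(16) = mex{1,0,1} = 2
G(17) = mex{0,0,0} = 1
G(18) = mex{2,1,0} = 3
G(19) = mex{1,1,1} = 0
G(20) = mex{3,0,1} = 2
G(21) = mex{0,2,0} = 1
G(22) = mex{2,1,2} = 0
G(23) = mex{1,3,1} = 0
G(24) = mex{0,0,3} = 1
G(25) = mex{0,2,0} = 1
G(26) = mex{1,1,2} = 0
G_B(26) = 0.
Combined Grundy value = 0 ⊕ 0 = 0.
A winning move leaves total XOR = 0, i.e. changes one component's Grundy value g to g ⊕ X where X is the current total.
Stack A: target g' = 0⊕0 = 0, but every legal move changes the Grundy value (mex property), so 0 moves.
Stack B: target g' = 0⊕0 = 0, but every legal move changes the Grundy value (mex property), so 0 moves.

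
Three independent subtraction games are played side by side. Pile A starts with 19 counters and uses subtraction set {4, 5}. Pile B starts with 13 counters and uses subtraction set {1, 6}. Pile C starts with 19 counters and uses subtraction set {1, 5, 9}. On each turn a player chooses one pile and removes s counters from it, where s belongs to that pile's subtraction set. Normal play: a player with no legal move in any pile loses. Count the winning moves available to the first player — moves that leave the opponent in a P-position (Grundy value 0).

1

Pile A, S = {4, 5}:
G(0) = 0
G(1) = mex{} = 0
G(2) = mex{} = 0
G(3) = mex{} = 0
G(4) = mex{0} = 1
G(5) = mex{0,0} = 1
G(6) = mex{0,0} = 1
G(7) = mex{0,0} = 1
G(8) = mex{1,0} = 2
G(9) = mex{1,1} = 0
G(10) = mex{1,1} = 0
G(11) = mex{1,1} = 0
G(12) = mex{2,1} = 0
G(13) = mex{0,2} = 1
G(14) = mex{0,0} = 1
G(15) = mex{0,0} = 1
G(16) = mex{0,0} = 1
G(17) = mex{1,0} = 2
G(18) = mex{1,1} = 0
G(19) = mex{1,1} = 0
G_A(19) = 0.
Pile B, S = {1, 6}:
n :  0  1  2  3  4  5  6  7  8  9 10 11 12 13
G :  0  1  0  1  0  1  2  0  1  0  1  0  1  2
G_B(13) = 2.
Pile C, S = {1, 5, 9}:
n :  0  1  2  3  4  5  6  7  8  9 10 11 12 13 14 15 16 17 18 19
G :  0  1  0  1  0  1  0  1  0  1  0  1  0  1  0  1  0  1  0  1
G_C(19) = 1.
Combined Grundy value = 0 ⊕ 2 ⊕ 1 = 3.
A winning move leaves total XOR = 0, i.e. changes one component's Grundy value g to g ⊕ X where X is the current total.
Pile A: need g' = 0⊕3 = 3. Options: 19−4→G=1, 19−5→G=1. Hits: 0.
Pile B: need g' = 2⊕3 = 1. Options: 13−1→G=1, 13−6→G=0. Hits: 1.
Pile C: need g' = 1⊕3 = 2. Options: 19−1→G=0, 19−5→G=0, 19−9→G=0. Hits: 0.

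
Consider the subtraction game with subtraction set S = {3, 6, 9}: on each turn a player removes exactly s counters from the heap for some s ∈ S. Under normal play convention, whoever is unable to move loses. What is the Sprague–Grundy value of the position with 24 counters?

G(0) = 0
G(1) = mex{} = 0
G(2) = mex{} = 0
G(3) = mex{0} = 1
G(4) = mex{0} = 1
G(5) = mex{0} = 1
G(6) = mex{1,0} = 2
G(7) = mex{1,0} = 2
G(8) = mex{1,0} = 2
G(9) = mex{2,1,0} = 3
G(10) = mex{2,1,0} = 3
G(11) = mex{2,1,0} = 3
G(12) = mex{3,2,1} = 0
G(13) = mex{3,2,1} = 0
G(14) = mex{3,2,1} = 0
G(15) = mex{0,3,2} = 1
G(16) = mex{0,3,2} = 1
G(17) = mex{0,3,2} = 1
G(18) = mex{1,0,3} = 2
G(19) = mex{1,0,3} = 2
G(20) = mex{1,0,3} = 2
G(21) = mex{2,1,0} = 3
G(22) = mex{2,1,0} = 3
G(23) = mex{2,1,0} = 3
G(24) = mex{3,2,1} = 0

0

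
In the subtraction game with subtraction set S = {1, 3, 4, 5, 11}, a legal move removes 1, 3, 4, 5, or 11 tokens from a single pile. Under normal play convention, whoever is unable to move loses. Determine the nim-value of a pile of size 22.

2

n :  0  1  2  3  4  5  6  7  8  9 10 11 12 13 14 15 16 17 18 19 20 21 22
G :  0  1  0  1  2  3  2  3  0  1  0  1  2  3  2  3  0  1  0  1  2  3  2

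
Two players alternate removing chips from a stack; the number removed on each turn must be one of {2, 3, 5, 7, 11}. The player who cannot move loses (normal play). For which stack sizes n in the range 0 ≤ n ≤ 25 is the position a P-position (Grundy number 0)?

G(0) = 0
G(1) = mex{} = 0
G(2) = mex{0} = 1
G(3) = mex{0,0} = 1
G(4) = mex{1,0} = 2
G(5) = mex{1,1,0} = 2
G(6) = mex{2,1,0} = 3
G(7) = mex{2,2,1,0} = 3
G(8) = mex{3,2,1,0} = 4
G(9) = mex{3,3,2,1} = 0
G(10) = mex{4,3,2,1} = 0
G(11) = mex{0,4,3,2,0} = 1
G(12) = mex{0,0,3,2,0} = 1
G(13) = mex{1,0,4,3,1} = 2
G(14) = mex{1,1,0,3,1} = 2
G(15) = mex{2,1,0,4,2} = 3
G(16) = mex{2,2,1,0,2} = 3
G(17) = mex{3,2,1,0,3} = 4
G(18) = mex{3,3,2,1,3} = 0
G(19) = mex{4,3,2,1,4} = 0
G(20) = mex{0,4,3,2,0} = 1
G(21) = mex{0,0,3,2,0} = 1
G(22) = mex{1,0,4,3,1} = 2
G(23) = mex{1,1,0,3,1} = 2
G(24) = mex{2,1,0,4,2} = 3
G(25) = mex{2,2,1,0,2} = 3
P-positions are exactly the n with G(n) = 0.

0, 1, 9, 10, 18, 19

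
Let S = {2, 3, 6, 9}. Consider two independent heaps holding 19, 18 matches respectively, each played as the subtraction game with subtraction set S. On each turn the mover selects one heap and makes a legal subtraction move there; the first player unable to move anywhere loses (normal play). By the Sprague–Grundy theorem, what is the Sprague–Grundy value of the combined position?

2

All heaps use S = {2, 3, 6, 9}:
n :  0  1  2  3  4  5  6  7  8  9 10 11 12 13 14 15 16 17 18 19
G :  0  0  1  1  2  0  3  1  2  2  3  3  0  0  1  1  2  0  3  1
Heap A: G(19) = 1.
Heap B: G(18) = 3.
Combined Grundy value = 1 ⊕ 3 = 2.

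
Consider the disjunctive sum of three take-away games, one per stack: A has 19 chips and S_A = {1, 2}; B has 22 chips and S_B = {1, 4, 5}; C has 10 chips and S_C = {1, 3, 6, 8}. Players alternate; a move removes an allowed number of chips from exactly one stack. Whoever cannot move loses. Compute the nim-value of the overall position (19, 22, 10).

Stack A, S = {1, 2}:
n :  0  1  2  3  4  5  6  7  8  9 10 11 12 13 14 15 16 17 18 19
G :  0  1  2  0  1  2  0  1  2  0  1  2  0  1  2  0  1  2  0  1
G_A(19) = 1.
Stack B, S = {1, 4, 5}:
n :  0  1  2  3  4  5  6  7  8  9 10 11 12 13 14 15 16 17 18 19 20 21 22
G :  0  1  0  1  2  3  2  3  0  1  0  1  2  3  2  3  0  1  0  1  2  3  2
G_B(22) = 2.
Stack C, S = {1, 3, 6, 8}:
G(0) = 0
G(1) = mex{0} = 1
G(2) = mex{1} = 0
G(3) = mex{0,0} = 1
G(4) = mex{1,1} = 0
G(5) = mex{0,0} = 1
G(6) = mex{1,1,0} = 2
G(7) = mex{2,0,1} = 3
G(8) = mex{3,1,0,0} = 2
G(9) = mex{2,2,1,1} = 0
G(10) = mex{0,3,0,0} = 1
G_C(10) = 1.
Combined Grundy value = 1 ⊕ 2 ⊕ 1 = 2.

2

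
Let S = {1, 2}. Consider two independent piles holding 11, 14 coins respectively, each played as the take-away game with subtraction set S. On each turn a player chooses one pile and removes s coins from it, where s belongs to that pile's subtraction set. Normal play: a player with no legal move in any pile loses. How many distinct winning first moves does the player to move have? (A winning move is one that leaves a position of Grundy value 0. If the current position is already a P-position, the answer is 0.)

All piles use S = {1, 2}:
n :  0  1  2  3  4  5  6  7  8  9 10 11 12 13 14
G :  0  1  2  0  1  2  0  1  2  0  1  2  0  1  2
Pile A: G(11) = 2.
Pile B: G(14) = 2.
Combined Grundy value = 2 ⊕ 2 = 0.
A winning move leaves total XOR = 0, i.e. changes one component's Grundy value g to g ⊕ X where X is the current total.
Pile A: target g' = 2⊕0 = 2, but every legal move changes the Grundy value (mex property), so 0 moves.
Pile B: target g' = 2⊕0 = 2, but every legal move changes the Grundy value (mex property), so 0 moves.

0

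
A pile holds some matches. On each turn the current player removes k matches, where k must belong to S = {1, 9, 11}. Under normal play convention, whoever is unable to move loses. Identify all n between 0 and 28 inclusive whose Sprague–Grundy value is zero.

n :  0  1  2  3  4  5  6  7  8  9 10 11 12 13 14 15 16 17 18 19 20 21 22 23 24 25 26 27 28
G :  0  1  0  1  0  1  0  1  0  1  0  1  0  1  0  1  0  1  0  1  0  1  0  1  0  1  0  1  0
P-positions are exactly the n with G(n) = 0.

0, 2, 4, 6, 8, 10, 12, 14, 16, 18, 20, 22, 24, 26, 28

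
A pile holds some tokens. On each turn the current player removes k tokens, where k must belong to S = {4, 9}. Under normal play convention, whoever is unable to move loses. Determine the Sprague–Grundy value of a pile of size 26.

0

G(0) = 0
G(1) = mex{} = 0
G(2) = mex{} = 0
G(3) = mex{} = 0
G(4) = mex{0} = 1
G(5) = mex{0} = 1
G(6) = mex{0} = 1
G(7) = mex{0} = 1
G(8) = mex{1} = 0
G(9) = mex{1,0} = 2
G(10) = mex{1,0} = 2
G(11) = mex{1,0} = 2
G(12) = mex{0,0} = 1
G(13) = mex{2,1} = 0
G(14) = mex{2,1} = 0
G(15) = mex{2,1} = 0
G(16) = mex{1,1} = 0
G(17) = mex{0,0} = 1
G(18) = mex{0,2} = 1
G(19) = mex{0,2} = 1
G(20) = mex{0,2} = 1
G(21) = mex{1,1} = 0
G(22) = mex{1,0} = 2
G(23) = mex{1,0} = 2
G(24) = mex{1,0} = 2
G(25) = mex{0,0} = 1
G(26) = mex{2,1} = 0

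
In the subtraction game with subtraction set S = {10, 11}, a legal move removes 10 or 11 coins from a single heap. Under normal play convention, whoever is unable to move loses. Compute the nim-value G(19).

G(0) = 0
G(1) = mex{} = 0
G(2) = mex{} = 0
G(3) = mex{} = 0
G(4) = mex{} = 0
G(5) = mex{} = 0
G(6) = mex{} = 0
G(7) = mex{} = 0
G(8) = mex{} = 0
G(9) = mex{} = 0
G(10) = mex{0} = 1
G(11) = mex{0,0} = 1
G(12) = mex{0,0} = 1
G(13) = mex{0,0} = 1
G(14) = mex{0,0} = 1
G(15) = mex{0,0} = 1
G(16) = mex{0,0} = 1
G(17) = mex{0,0} = 1
G(18) = mex{0,0} = 1
G(19) = mex{0,0} = 1

1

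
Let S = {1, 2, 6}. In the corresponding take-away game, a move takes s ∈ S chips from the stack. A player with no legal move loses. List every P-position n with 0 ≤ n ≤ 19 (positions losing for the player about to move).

n :  0  1  2  3  4  5  6  7  8  9 10 11 12 13 14 15 16 17 18 19
G :  0  1  2  0  1  2  3  0  1  2  0  1  2  3  0  1  2  0  1  2
P-positions are exactly the n with G(n) = 0.

0, 3, 7, 10, 14, 17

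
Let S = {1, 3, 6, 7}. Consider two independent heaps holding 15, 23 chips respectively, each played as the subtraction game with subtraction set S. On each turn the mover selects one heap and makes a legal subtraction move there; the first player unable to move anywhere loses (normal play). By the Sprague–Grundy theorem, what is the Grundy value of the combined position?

All heaps use S = {1, 3, 6, 7}:
n :  0  1  2  3  4  5  6  7  8  9 10 11 12 13 14 15 16 17 18 19 20 21 22 23
G :  0  1  0  1  0  1  2  3  2  3  2  3  0  1  0  1  0  1  2  3  2  3  2  3
Heap A: G(15) = 1.
Heap B: G(23) = 3.
Combined Grundy value = 1 ⊕ 3 = 2.

2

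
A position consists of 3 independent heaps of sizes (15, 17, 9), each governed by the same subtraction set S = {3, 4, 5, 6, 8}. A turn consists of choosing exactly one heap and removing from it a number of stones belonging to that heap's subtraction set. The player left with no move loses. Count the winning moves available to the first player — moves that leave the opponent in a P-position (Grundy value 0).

All heaps use S = {3, 4, 5, 6, 8}:
G(0) = 0
G(1) = mex{} = 0
G(2) = mex{} = 0
G(3) = mex{0} = 1
G(4) = mex{0,0} = 1
G(5) = mex{0,0,0} = 1
G(6) = mex{1,0,0,0} = 2
G(7) = mex{1,1,0,0} = 2
G(8) = mex{1,1,1,0,0} = 2
G(9) = mex{2,1,1,1,0} = 3
G(10) = mex{2,2,1,1,0} = 3
G(11) = mex{2,2,2,1,1} = 0
G(12) = mex{3,2,2,2,1} = 0
G(13) = mex{3,3,2,2,1} = 0
G(14) = mex{0,3,3,2,2} = 1
G(15) = mex{0,0,3,3,2} = 1
G(16) = mex{0,0,0,3,2} = 1
G(17) = mex{1,0,0,0,3} = 2
Heap A: G(15) = 1.
Heap B: G(17) = 2.
Heap C: G(9) = 3.
Combined Grundy value = 1 ⊕ 2 ⊕ 3 = 0.
A winning move leaves total XOR = 0, i.e. changes one component's Grundy value g to g ⊕ X where X is the current total.
Heap A: target g' = 1⊕0 = 1, but every legal move changes the Grundy value (mex property), so 0 moves.
Heap B: target g' = 2⊕0 = 2, but every legal move changes the Grundy value (mex property), so 0 moves.
Heap C: target g' = 3⊕0 = 3, but every legal move changes the Grundy value (mex property), so 0 moves.

0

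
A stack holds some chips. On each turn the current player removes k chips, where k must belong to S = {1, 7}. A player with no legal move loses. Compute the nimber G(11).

1

G(0) = 0
G(1) = mex{0} = 1
G(2) = mex{1} = 0
G(3) = mex{0} = 1
G(4) = mex{1} = 0
G(5) = mex{0} = 1
G(6) = mex{1} = 0
G(7) = mex{0,0} = 1
G(8) = mex{1,1} = 0
G(9) = mex{0,0} = 1
G(10) = mex{1,1} = 0
G(11) = mex{0,0} = 1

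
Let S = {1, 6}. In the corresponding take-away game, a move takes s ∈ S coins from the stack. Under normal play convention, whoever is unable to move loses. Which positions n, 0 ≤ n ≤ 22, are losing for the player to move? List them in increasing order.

n :  0  1  2  3  4  5  6  7  8  9 10 11 12 13 14 15 16 17 18 19 20 21 22
G :  0  1  0  1  0  1  2  0  1  0  1  0  1  2  0  1  0  1  0  1  2  0  1
P-positions are exactly the n with G(n) = 0.

0, 2, 4, 7, 9, 11, 14, 16, 18, 21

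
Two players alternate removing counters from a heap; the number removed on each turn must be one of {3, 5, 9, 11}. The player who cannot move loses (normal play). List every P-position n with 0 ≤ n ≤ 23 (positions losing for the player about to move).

0, 1, 2, 8, 14, 15, 16, 22

n :  0  1  2  3  4  5  6  7  8  9 10 11 12 13 14 15 16 17 18 19 20 21 22 23
G :  0  0  0  1  1  1  2  2  0  3  3  1  4  2  0  0  0  1  1  1  2  2  0  3
P-positions are exactly the n with G(n) = 0.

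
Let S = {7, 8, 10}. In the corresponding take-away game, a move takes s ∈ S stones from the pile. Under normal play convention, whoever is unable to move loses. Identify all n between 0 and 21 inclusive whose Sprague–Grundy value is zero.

G(0) = 0
G(1) = mex{} = 0
G(2) = mex{} = 0
G(3) = mex{} = 0
G(4) = mex{} = 0
G(5) = mex{} = 0
G(6) = mex{} = 0
G(7) = mex{0} = 1
G(8) = mex{0,0} = 1
G(9) = mex{0,0} = 1
G(10) = mex{0,0,0} = 1
G(11) = mex{0,0,0} = 1
G(12) = mex{0,0,0} = 1
G(13) = mex{0,0,0} = 1
G(14) = mex{1,0,0} = 2
G(15) = mex{1,1,0} = 2
G(16) = mex{1,1,0} = 2
G(17) = mex{1,1,1} = 0
G(18) = mex{1,1,1} = 0
G(19) = mex{1,1,1} = 0
G(20) = mex{1,1,1} = 0
G(21) = mex{2,1,1} = 0
P-positions are exactly the n with G(n) = 0.

0, 1, 2, 3, 4, 5, 6, 17, 18, 19, 20, 21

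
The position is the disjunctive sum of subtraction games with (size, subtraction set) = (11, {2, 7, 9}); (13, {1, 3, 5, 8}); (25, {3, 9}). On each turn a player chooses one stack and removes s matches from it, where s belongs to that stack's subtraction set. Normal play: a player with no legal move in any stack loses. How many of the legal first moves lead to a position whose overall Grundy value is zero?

Stack A, S = {2, 7, 9}:
n :  0  1  2  3  4  5  6  7  8  9 10 11
G :  0  0  1  1  0  0  1  1  2  2  3  3
G_A(11) = 3.
Stack B, S = {1, 3, 5, 8}:
n :  0  1  2  3  4  5  6  7  8  9 10 11 12 13
G :  0  1  0  1  0  1  0  1  2  3  2  3  2  0
G_B(13) = 0.
Stack C, S = {3, 9}:
G(0) = 0
G(1) = mex{} = 0
G(2) = mex{} = 0
G(3) = mex{0} = 1
G(4) = mex{0} = 1
G(5) = mex{0} = 1
G(6) = mex{1} = 0
G(7) = mex{1} = 0
G(8) = mex{1} = 0
G(9) = mex{0,0} = 1
G(10) = mex{0,0} = 1
G(11) = mex{0,0} = 1
G(12) = mex{1,1} = 0
G(13) = mex{1,1} = 0
G(14) = mex{1,1} = 0
G(15) = mex{0,0} = 1
G(16) = mex{0,0} = 1
G(17) = mex{0,0} = 1
G(18) = mex{1,1} = 0
G(19) = mex{1,1} = 0
G(20) = mex{1,1} = 0
G(21) = mex{0,0} = 1
G(22) = mex{0,0} = 1
G(23) = mex{0,0} = 1
G(24) = mex{1,1} = 0
G(25) = mex{1,1} = 0
G_C(25) = 0.
Combined Grundy value = 3 ⊕ 0 ⊕ 0 = 3.
A winning move leaves total XOR = 0, i.e. changes one component's Grundy value g to g ⊕ X where X is the current total.
Stack A: need g' = 3⊕3 = 0. Options: 11−2→G=2, 11−7→G=0, 11−9→G=1. Hits: 1.
Stack B: need g' = 0⊕3 = 3. Options: 13−1→G=2, 13−3→G=2, 13−5→G=2, 13−8→G=1. Hits: 0.
Stack C: need g' = 0⊕3 = 3. Options: 25−3→G=1, 25−9→G=1. Hits: 0.

1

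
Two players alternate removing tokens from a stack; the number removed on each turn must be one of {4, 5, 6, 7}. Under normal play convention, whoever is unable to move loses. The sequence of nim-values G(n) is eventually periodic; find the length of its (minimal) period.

11

n :  0  1  2  3  4  5  6  7  8  9 10 11 12 13 14 15 16 17 18 19 20 21 22 23
G :  0  0  0  0  1  1  1  1  2  2  2  0  0  0  0  1  1  1  1  2  2  2  0  0
G(n+11) = G(n) holds for n = 0,…,6 (a full window of length max(S) = 7), so the sequence is purely periodic with period 11.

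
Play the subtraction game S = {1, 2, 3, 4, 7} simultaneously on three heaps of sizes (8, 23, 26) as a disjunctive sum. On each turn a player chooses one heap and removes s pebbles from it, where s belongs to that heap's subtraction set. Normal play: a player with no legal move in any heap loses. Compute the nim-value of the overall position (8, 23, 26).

1

All heaps use S = {1, 2, 3, 4, 7}:
G(0) = 0
G(1) = mex{0} = 1
G(2) = mex{1,0} = 2
G(3) = mex{2,1,0} = 3
G(4) = mex{3,2,1,0} = 4
G(5) = mex{4,3,2,1} = 0
G(6) = mex{0,4,3,2} = 1
G(7) = mex{1,0,4,3,0} = 2
G(8) = mex{2,1,0,4,1} = 3
G(9) = mex{3,2,1,0,2} = 4
G(10) = mex{4,3,2,1,3} = 0
G(11) = mex{0,4,3,2,4} = 1
G(12) = mex{1,0,4,3,0} = 2
G(13) = mex{2,1,0,4,1} = 3
G(14) = mex{3,2,1,0,2} = 4
G(15) = mex{4,3,2,1,3} = 0
G(16) = mex{0,4,3,2,4} = 1
G(17) = mex{1,0,4,3,0} = 2
G(18) = mex{2,1,0,4,1} = 3
G(19) = mex{3,2,1,0,2} = 4
G(20) = mex{4,3,2,1,3} = 0
G(21) = mex{0,4,3,2,4} = 1
G(22) = mex{1,0,4,3,0} = 2
G(23) = mex{2,1,0,4,1} = 3
G(24) = mex{3,2,1,0,2} = 4
G(25) = mex{4,3,2,1,3} = 0
G(26) = mex{0,4,3,2,4} = 1
Heap A: G(8) = 3.
Heap B: G(23) = 3.
Heap C: G(26) = 1.
Combined Grundy value = 3 ⊕ 3 ⊕ 1 = 1.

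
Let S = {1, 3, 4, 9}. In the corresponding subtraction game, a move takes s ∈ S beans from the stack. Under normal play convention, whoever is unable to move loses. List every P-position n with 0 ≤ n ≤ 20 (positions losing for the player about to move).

n :  0  1  2  3  4  5  6  7  8  9 10 11 12 13 14 15 16 17 18 19 20
G :  0  1  0  1  2  3  2  0  1  4  3  2  0  1  0  1  2  3  2  0  1
P-positions are exactly the n with G(n) = 0.

0, 2, 7, 12, 14, 19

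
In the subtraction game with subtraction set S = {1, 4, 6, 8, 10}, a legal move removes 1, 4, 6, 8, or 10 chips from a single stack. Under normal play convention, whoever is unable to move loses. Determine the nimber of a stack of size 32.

2

n :  0  1  2  3  4  5  6  7  8  9 10 11 12 13 14 15 16 17 18 19 20 21 22 23 24 25 26 27 28 29 30 31 32
G :  0  1  0  1  2  0  1  0  1  2  3  2  3  4  0  1  0  1  2  0  1  0  1  2  3  2  3  4  0  1  0  1  2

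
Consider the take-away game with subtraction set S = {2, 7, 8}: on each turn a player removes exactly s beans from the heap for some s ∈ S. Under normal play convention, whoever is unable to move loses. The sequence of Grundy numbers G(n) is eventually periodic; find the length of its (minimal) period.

5

G(0) = 0
G(1) = mex{} = 0
G(2) = mex{0} = 1
G(3) = mex{0} = 1
G(4) = mex{1} = 0
G(5) = mex{1} = 0
G(6) = mex{0} = 1
G(7) = mex{0,0} = 1
G(8) = mex{1,0,0} = 2
G(9) = mex{1,1,0} = 2
G(10) = mex{2,1,1} = 0
G(11) = mex{2,0,1} = 3
G(12) = mex{0,0,0} = 1
G(13) = mex{3,1,0} = 2
G(14) = mex{1,1,1} = 0
G(15) = mex{2,2,1} = 0
G(16) = mex{0,2,2} = 1
G(17) = mex{0,0,2} = 1
G(18) = mex{1,3,0} = 2
G(19) = mex{1,1,3} = 0
G(20) = mex{2,2,1} = 0
G(21) = mex{0,0,2} = 1
G(22) = mex{0,0,0} = 1
G(23) = mex{1,1,0} = 2
G(24) = mex{1,1,1} = 0
G(25) = mex{2,2,1} = 0
G(26) = mex{0,0,2} = 1
From n = 12 onward G(n+5) = G(n); since this holds over max(S) = 8 consecutive positions the period is 5 (pre-period 12).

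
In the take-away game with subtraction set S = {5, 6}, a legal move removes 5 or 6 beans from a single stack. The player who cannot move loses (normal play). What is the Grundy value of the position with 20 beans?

G(0) = 0
G(1) = mex{} = 0
G(2) = mex{} = 0
G(3) = mex{} = 0
G(4) = mex{} = 0
G(5) = mex{0} = 1
G(6) = mex{0,0} = 1
G(7) = mex{0,0} = 1
G(8) = mex{0,0} = 1
G(9) = mex{0,0} = 1
G(10) = mex{1,0} = 2
G(11) = mex{1,1} = 0
G(12) = mex{1,1} = 0
G(13) = mex{1,1} = 0
G(14) = mex{1,1} = 0
G(15) = mex{2,1} = 0
G(16) = mex{0,2} = 1
G(17) = mex{0,0} = 1
G(18) = mex{0,0} = 1
G(19) = mex{0,0} = 1
G(20) = mex{0,0} = 1

1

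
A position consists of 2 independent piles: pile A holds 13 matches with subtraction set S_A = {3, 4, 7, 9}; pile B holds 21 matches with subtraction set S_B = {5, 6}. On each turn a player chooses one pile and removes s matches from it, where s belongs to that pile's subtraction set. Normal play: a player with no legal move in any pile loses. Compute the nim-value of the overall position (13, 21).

Pile A, S = {3, 4, 7, 9}:
G(0) = 0
G(1) = mex{} = 0
G(2) = mex{} = 0
G(3) = mex{0} = 1
G(4) = mex{0,0} = 1
G(5) = mex{0,0} = 1
G(6) = mex{1,0} = 2
G(7) = mex{1,1,0} = 2
G(8) = mex{1,1,0} = 2
G(9) = mex{2,1,0,0} = 3
G(10) = mex{2,2,1,0} = 3
G(11) = mex{2,2,1,0} = 3
G(12) = mex{3,2,1,1} = 0
G(13) = mex{3,3,2,1} = 0
G_A(13) = 0.
Pile B, S = {5, 6}:
G(0) = 0
G(1) = mex{} = 0
G(2) = mex{} = 0
G(3) = mex{} = 0
G(4) = mex{} = 0
G(5) = mex{0} = 1
G(6) = mex{0,0} = 1
G(7) = mex{0,0} = 1
G(8) = mex{0,0} = 1
G(9) = mex{0,0} = 1
G(10) = mex{1,0} = 2
G(11) = mex{1,1} = 0
G(12) = mex{1,1} = 0
G(13) = mex{1,1} = 0
G(14) = mex{1,1} = 0
G(15) = mex{2,1} = 0
G(16) = mex{0,2} = 1
G(17) = mex{0,0} = 1
G(18) = mex{0,0} = 1
G(19) = mex{0,0} = 1
G(20) = mex{0,0} = 1
G(21) = mex{1,0} = 2
G_B(21) = 2.
Combined Grundy value = 0 ⊕ 2 = 2.

2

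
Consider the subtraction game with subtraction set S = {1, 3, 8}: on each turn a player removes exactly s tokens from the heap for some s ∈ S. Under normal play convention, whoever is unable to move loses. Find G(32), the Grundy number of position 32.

n :  0  1  2  3  4  5  6  7  8  9 10 11 12 13 14 15 16 17 18 19 20 21 22 23 24 25 26 27 28 29 30 31 32
G :  0  1  0  1  0  1  0  1  2  3  2  0  1  0  1  0  1  0  1  2  3  2  0  1  0  1  0  1  0  1  2  3  2

2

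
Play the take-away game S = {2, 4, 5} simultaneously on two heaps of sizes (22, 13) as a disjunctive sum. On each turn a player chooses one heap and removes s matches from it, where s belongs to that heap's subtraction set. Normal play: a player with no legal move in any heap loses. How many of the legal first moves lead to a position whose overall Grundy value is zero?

All heaps use S = {2, 4, 5}:
n :  0  1  2  3  4  5  6  7  8  9 10 11 12 13 14 15 16 17 18 19 20 21 22
G :  0  0  1  1  2  2  3  0  0  1  1  2  2  3  0  0  1  1  2  2  3  0  0
Heap A: G(22) = 0.
Heap B: G(13) = 3.
Combined Grundy value = 0 ⊕ 3 = 3.
A winning move leaves total XOR = 0, i.e. changes one component's Grundy value g to g ⊕ X where X is the current total.
Heap A: need g' = 0⊕3 = 3. Options: 22−2→G=3, 22−4→G=2, 22−5→G=1. Hits: 1.
Heap B: need g' = 3⊕3 = 0. Options: 13−2→G=2, 13−4→G=1, 13−5→G=0. Hits: 1.

2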